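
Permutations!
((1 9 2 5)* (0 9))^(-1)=[1, 5, 9, 3, 4, 2, 6, 7, 8, 0]=(0 1 5 2 9)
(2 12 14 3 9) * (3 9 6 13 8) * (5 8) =(2 12 14 9)(3 6 13 5 8) =[0, 1, 12, 6, 4, 8, 13, 7, 3, 2, 10, 11, 14, 5, 9]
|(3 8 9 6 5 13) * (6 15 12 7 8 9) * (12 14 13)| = 5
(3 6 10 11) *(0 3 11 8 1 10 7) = (11)(0 3 6 7)(1 10 8) = [3, 10, 2, 6, 4, 5, 7, 0, 1, 9, 8, 11]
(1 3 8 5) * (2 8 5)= (1 3 5)(2 8)= [0, 3, 8, 5, 4, 1, 6, 7, 2]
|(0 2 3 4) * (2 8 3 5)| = |(0 8 3 4)(2 5)| = 4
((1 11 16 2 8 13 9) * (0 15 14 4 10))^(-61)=(0 10 4 14 15)(1 16 8 9 11 2 13)=[10, 16, 13, 3, 14, 5, 6, 7, 9, 11, 4, 2, 12, 1, 15, 0, 8]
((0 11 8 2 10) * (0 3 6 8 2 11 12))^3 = [12, 1, 6, 11, 4, 5, 2, 7, 10, 9, 8, 3, 0] = (0 12)(2 6)(3 11)(8 10)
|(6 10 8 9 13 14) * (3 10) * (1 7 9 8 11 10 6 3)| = 14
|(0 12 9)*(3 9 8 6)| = 6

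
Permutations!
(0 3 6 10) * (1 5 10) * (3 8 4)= (0 8 4 3 6 1 5 10)= [8, 5, 2, 6, 3, 10, 1, 7, 4, 9, 0]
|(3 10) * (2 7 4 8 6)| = |(2 7 4 8 6)(3 10)| = 10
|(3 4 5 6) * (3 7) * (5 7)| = |(3 4 7)(5 6)| = 6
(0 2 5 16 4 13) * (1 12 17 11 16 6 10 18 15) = [2, 12, 5, 3, 13, 6, 10, 7, 8, 9, 18, 16, 17, 0, 14, 1, 4, 11, 15] = (0 2 5 6 10 18 15 1 12 17 11 16 4 13)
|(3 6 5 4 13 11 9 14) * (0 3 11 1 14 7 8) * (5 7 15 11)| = |(0 3 6 7 8)(1 14 5 4 13)(9 15 11)| = 15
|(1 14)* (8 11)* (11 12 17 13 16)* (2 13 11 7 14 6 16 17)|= |(1 6 16 7 14)(2 13 17 11 8 12)|= 30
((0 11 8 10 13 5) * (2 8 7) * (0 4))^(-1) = (0 4 5 13 10 8 2 7 11) = [4, 1, 7, 3, 5, 13, 6, 11, 2, 9, 8, 0, 12, 10]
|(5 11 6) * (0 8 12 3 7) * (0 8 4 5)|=|(0 4 5 11 6)(3 7 8 12)|=20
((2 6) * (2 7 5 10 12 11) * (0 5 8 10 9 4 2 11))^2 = (0 9 2 7 10)(4 6 8 12 5) = [9, 1, 7, 3, 6, 4, 8, 10, 12, 2, 0, 11, 5]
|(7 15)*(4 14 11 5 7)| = 6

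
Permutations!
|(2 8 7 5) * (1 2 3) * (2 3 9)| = |(1 3)(2 8 7 5 9)| = 10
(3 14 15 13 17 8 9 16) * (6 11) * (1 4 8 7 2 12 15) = [0, 4, 12, 14, 8, 5, 11, 2, 9, 16, 10, 6, 15, 17, 1, 13, 3, 7] = (1 4 8 9 16 3 14)(2 12 15 13 17 7)(6 11)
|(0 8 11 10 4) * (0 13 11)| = |(0 8)(4 13 11 10)| = 4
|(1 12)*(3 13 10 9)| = |(1 12)(3 13 10 9)| = 4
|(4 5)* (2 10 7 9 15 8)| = 6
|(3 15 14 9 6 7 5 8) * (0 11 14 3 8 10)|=|(0 11 14 9 6 7 5 10)(3 15)|=8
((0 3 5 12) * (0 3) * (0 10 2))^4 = (0 10 2)(3 5 12) = [10, 1, 0, 5, 4, 12, 6, 7, 8, 9, 2, 11, 3]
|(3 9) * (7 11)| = 2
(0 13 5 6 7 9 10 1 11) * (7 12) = (0 13 5 6 12 7 9 10 1 11) = [13, 11, 2, 3, 4, 6, 12, 9, 8, 10, 1, 0, 7, 5]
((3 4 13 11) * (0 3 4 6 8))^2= [6, 1, 2, 8, 11, 5, 0, 7, 3, 9, 10, 13, 12, 4]= (0 6)(3 8)(4 11 13)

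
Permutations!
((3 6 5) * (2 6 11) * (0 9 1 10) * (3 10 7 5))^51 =(0 7)(1 10)(2 11 3 6)(5 9) =[7, 10, 11, 6, 4, 9, 2, 0, 8, 5, 1, 3]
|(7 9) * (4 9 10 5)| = |(4 9 7 10 5)| = 5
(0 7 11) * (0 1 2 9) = (0 7 11 1 2 9) = [7, 2, 9, 3, 4, 5, 6, 11, 8, 0, 10, 1]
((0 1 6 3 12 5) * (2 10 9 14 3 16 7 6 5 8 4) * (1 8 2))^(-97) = (0 1 8 5 4)(2 12 3 14 9 10)(6 7 16) = [1, 8, 12, 14, 0, 4, 7, 16, 5, 10, 2, 11, 3, 13, 9, 15, 6]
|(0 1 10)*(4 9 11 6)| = |(0 1 10)(4 9 11 6)| = 12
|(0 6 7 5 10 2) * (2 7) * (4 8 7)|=15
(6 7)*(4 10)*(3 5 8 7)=(3 5 8 7 6)(4 10)=[0, 1, 2, 5, 10, 8, 3, 6, 7, 9, 4]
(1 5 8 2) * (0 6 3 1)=(0 6 3 1 5 8 2)=[6, 5, 0, 1, 4, 8, 3, 7, 2]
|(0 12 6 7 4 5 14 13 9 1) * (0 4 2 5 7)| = 24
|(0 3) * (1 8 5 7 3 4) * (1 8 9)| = |(0 4 8 5 7 3)(1 9)| = 6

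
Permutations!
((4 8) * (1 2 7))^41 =(1 7 2)(4 8) =[0, 7, 1, 3, 8, 5, 6, 2, 4]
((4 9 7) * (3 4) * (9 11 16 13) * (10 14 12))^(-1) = (3 7 9 13 16 11 4)(10 12 14) = [0, 1, 2, 7, 3, 5, 6, 9, 8, 13, 12, 4, 14, 16, 10, 15, 11]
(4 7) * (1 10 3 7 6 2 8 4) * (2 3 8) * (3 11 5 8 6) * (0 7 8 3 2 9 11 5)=(0 7 1 10 6 5 3 8 4 2 9 11)=[7, 10, 9, 8, 2, 3, 5, 1, 4, 11, 6, 0]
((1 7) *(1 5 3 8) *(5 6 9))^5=(1 3 9 7 8 5 6)=[0, 3, 2, 9, 4, 6, 1, 8, 5, 7]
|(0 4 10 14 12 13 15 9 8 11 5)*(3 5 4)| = 9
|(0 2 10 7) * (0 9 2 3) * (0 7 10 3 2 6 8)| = |(10)(0 2 3 7 9 6 8)| = 7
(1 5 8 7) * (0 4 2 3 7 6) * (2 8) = [4, 5, 3, 7, 8, 2, 0, 1, 6] = (0 4 8 6)(1 5 2 3 7)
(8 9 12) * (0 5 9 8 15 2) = (0 5 9 12 15 2) = [5, 1, 0, 3, 4, 9, 6, 7, 8, 12, 10, 11, 15, 13, 14, 2]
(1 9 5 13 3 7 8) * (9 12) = (1 12 9 5 13 3 7 8) = [0, 12, 2, 7, 4, 13, 6, 8, 1, 5, 10, 11, 9, 3]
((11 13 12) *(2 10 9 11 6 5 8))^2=(2 9 13 6 8 10 11 12 5)=[0, 1, 9, 3, 4, 2, 8, 7, 10, 13, 11, 12, 5, 6]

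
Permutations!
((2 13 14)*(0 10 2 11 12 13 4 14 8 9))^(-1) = (0 9 8 13 12 11 14 4 2 10) = [9, 1, 10, 3, 2, 5, 6, 7, 13, 8, 0, 14, 11, 12, 4]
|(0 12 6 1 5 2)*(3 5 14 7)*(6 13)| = |(0 12 13 6 1 14 7 3 5 2)| = 10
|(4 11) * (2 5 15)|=6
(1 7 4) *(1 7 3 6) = (1 3 6)(4 7) = [0, 3, 2, 6, 7, 5, 1, 4]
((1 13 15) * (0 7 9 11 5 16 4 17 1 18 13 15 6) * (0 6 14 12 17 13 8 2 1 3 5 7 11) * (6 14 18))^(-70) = (18)(0 7)(9 11) = [7, 1, 2, 3, 4, 5, 6, 0, 8, 11, 10, 9, 12, 13, 14, 15, 16, 17, 18]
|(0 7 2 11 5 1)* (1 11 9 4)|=6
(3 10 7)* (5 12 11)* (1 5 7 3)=(1 5 12 11 7)(3 10)=[0, 5, 2, 10, 4, 12, 6, 1, 8, 9, 3, 7, 11]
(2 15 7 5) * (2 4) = (2 15 7 5 4) = [0, 1, 15, 3, 2, 4, 6, 5, 8, 9, 10, 11, 12, 13, 14, 7]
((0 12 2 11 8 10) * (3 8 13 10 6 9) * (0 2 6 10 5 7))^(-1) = (0 7 5 13 11 2 10 8 3 9 6 12) = [7, 1, 10, 9, 4, 13, 12, 5, 3, 6, 8, 2, 0, 11]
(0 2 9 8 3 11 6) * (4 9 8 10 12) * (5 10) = [2, 1, 8, 11, 9, 10, 0, 7, 3, 5, 12, 6, 4] = (0 2 8 3 11 6)(4 9 5 10 12)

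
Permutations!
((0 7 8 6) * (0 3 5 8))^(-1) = (0 7)(3 6 8 5) = [7, 1, 2, 6, 4, 3, 8, 0, 5]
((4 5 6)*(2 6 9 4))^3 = (9)(2 6) = [0, 1, 6, 3, 4, 5, 2, 7, 8, 9]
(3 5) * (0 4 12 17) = [4, 1, 2, 5, 12, 3, 6, 7, 8, 9, 10, 11, 17, 13, 14, 15, 16, 0] = (0 4 12 17)(3 5)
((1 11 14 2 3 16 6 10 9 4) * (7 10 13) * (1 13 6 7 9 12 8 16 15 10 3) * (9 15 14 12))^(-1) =[0, 2, 14, 7, 9, 5, 6, 16, 12, 10, 15, 1, 11, 4, 3, 13, 8] =(1 2 14 3 7 16 8 12 11)(4 9 10 15 13)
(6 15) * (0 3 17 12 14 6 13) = [3, 1, 2, 17, 4, 5, 15, 7, 8, 9, 10, 11, 14, 0, 6, 13, 16, 12] = (0 3 17 12 14 6 15 13)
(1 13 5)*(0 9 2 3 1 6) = (0 9 2 3 1 13 5 6) = [9, 13, 3, 1, 4, 6, 0, 7, 8, 2, 10, 11, 12, 5]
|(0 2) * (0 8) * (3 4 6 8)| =6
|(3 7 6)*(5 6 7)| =3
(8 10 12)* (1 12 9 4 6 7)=[0, 12, 2, 3, 6, 5, 7, 1, 10, 4, 9, 11, 8]=(1 12 8 10 9 4 6 7)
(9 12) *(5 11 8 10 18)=(5 11 8 10 18)(9 12)=[0, 1, 2, 3, 4, 11, 6, 7, 10, 12, 18, 8, 9, 13, 14, 15, 16, 17, 5]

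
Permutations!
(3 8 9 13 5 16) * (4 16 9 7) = (3 8 7 4 16)(5 9 13) = [0, 1, 2, 8, 16, 9, 6, 4, 7, 13, 10, 11, 12, 5, 14, 15, 3]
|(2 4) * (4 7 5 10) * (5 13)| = 6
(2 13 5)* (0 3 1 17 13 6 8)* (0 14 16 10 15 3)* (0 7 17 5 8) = (0 7 17 13 8 14 16 10 15 3 1 5 2 6) = [7, 5, 6, 1, 4, 2, 0, 17, 14, 9, 15, 11, 12, 8, 16, 3, 10, 13]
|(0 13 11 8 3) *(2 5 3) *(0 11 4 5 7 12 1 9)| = |(0 13 4 5 3 11 8 2 7 12 1 9)| = 12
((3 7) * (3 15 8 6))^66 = (3 7 15 8 6) = [0, 1, 2, 7, 4, 5, 3, 15, 6, 9, 10, 11, 12, 13, 14, 8]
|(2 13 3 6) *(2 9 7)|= 6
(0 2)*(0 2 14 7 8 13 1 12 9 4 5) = (0 14 7 8 13 1 12 9 4 5) = [14, 12, 2, 3, 5, 0, 6, 8, 13, 4, 10, 11, 9, 1, 7]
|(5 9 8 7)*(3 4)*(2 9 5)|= |(2 9 8 7)(3 4)|= 4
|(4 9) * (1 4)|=3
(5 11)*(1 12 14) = (1 12 14)(5 11) = [0, 12, 2, 3, 4, 11, 6, 7, 8, 9, 10, 5, 14, 13, 1]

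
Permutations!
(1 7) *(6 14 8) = (1 7)(6 14 8) = [0, 7, 2, 3, 4, 5, 14, 1, 6, 9, 10, 11, 12, 13, 8]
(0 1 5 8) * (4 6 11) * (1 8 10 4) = (0 8)(1 5 10 4 6 11) = [8, 5, 2, 3, 6, 10, 11, 7, 0, 9, 4, 1]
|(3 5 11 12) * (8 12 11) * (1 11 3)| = |(1 11 3 5 8 12)| = 6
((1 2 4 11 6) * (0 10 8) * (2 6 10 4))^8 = [10, 1, 2, 3, 8, 5, 6, 7, 11, 9, 4, 0] = (0 10 4 8 11)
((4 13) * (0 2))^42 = (13) = [0, 1, 2, 3, 4, 5, 6, 7, 8, 9, 10, 11, 12, 13]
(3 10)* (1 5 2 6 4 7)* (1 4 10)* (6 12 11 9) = [0, 5, 12, 1, 7, 2, 10, 4, 8, 6, 3, 9, 11] = (1 5 2 12 11 9 6 10 3)(4 7)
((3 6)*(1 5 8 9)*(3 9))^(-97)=(1 9 6 3 8 5)=[0, 9, 2, 8, 4, 1, 3, 7, 5, 6]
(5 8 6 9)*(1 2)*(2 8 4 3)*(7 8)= (1 7 8 6 9 5 4 3 2)= [0, 7, 1, 2, 3, 4, 9, 8, 6, 5]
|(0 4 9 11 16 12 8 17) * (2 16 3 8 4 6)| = 11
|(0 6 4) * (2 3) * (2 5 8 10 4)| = 8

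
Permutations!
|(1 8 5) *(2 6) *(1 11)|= 4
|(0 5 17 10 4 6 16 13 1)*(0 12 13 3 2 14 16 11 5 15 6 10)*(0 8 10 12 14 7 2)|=30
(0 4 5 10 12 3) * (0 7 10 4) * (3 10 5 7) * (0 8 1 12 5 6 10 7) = (0 8 1 12 7 6 10 5 4) = [8, 12, 2, 3, 0, 4, 10, 6, 1, 9, 5, 11, 7]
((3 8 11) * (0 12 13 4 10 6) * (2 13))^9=[2, 1, 4, 3, 6, 5, 12, 7, 8, 9, 0, 11, 13, 10]=(0 2 4 6 12 13 10)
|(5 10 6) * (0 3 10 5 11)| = |(0 3 10 6 11)| = 5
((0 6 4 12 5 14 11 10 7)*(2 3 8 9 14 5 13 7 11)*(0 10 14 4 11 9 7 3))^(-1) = (0 2 14 11 6)(3 13 12 4 9 10 7 8) = [2, 1, 14, 13, 9, 5, 0, 8, 3, 10, 7, 6, 4, 12, 11]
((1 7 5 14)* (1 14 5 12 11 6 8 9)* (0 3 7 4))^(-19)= (14)(0 3 7 12 11 6 8 9 1 4)= [3, 4, 2, 7, 0, 5, 8, 12, 9, 1, 10, 6, 11, 13, 14]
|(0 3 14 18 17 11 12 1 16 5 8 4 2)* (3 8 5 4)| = 12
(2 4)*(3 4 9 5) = (2 9 5 3 4) = [0, 1, 9, 4, 2, 3, 6, 7, 8, 5]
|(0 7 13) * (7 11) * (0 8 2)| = 6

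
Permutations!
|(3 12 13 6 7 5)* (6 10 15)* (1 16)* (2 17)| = |(1 16)(2 17)(3 12 13 10 15 6 7 5)| = 8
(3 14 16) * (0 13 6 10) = (0 13 6 10)(3 14 16) = [13, 1, 2, 14, 4, 5, 10, 7, 8, 9, 0, 11, 12, 6, 16, 15, 3]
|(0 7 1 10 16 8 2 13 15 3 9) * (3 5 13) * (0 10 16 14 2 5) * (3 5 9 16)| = 13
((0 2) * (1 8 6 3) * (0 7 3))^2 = (0 7 1 6 2 3 8) = [7, 6, 3, 8, 4, 5, 2, 1, 0]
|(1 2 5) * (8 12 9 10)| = |(1 2 5)(8 12 9 10)| = 12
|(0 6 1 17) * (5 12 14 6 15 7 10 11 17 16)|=|(0 15 7 10 11 17)(1 16 5 12 14 6)|=6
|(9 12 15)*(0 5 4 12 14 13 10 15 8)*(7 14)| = 30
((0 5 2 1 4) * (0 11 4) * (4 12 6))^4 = [0, 1, 2, 3, 4, 5, 6, 7, 8, 9, 10, 11, 12] = (12)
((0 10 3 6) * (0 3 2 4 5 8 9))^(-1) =(0 9 8 5 4 2 10)(3 6) =[9, 1, 10, 6, 2, 4, 3, 7, 5, 8, 0]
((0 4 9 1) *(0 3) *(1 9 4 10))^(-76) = (10) = [0, 1, 2, 3, 4, 5, 6, 7, 8, 9, 10]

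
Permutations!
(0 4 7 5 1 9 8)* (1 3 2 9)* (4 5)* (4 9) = (0 5 3 2 4 7 9 8) = [5, 1, 4, 2, 7, 3, 6, 9, 0, 8]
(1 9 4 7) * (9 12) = (1 12 9 4 7) = [0, 12, 2, 3, 7, 5, 6, 1, 8, 4, 10, 11, 9]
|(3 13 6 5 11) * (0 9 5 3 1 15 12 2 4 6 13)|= 11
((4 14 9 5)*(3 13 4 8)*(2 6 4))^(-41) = (2 9 13 14 3 4 8 6 5) = [0, 1, 9, 4, 8, 2, 5, 7, 6, 13, 10, 11, 12, 14, 3]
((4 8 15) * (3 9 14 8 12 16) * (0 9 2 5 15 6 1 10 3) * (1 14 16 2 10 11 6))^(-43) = [16, 6, 15, 10, 2, 4, 8, 7, 11, 0, 3, 14, 5, 13, 1, 12, 9] = (0 16 9)(1 6 8 11 14)(2 15 12 5 4)(3 10)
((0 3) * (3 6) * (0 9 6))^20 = (3 6 9) = [0, 1, 2, 6, 4, 5, 9, 7, 8, 3]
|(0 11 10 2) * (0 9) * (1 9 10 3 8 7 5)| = 8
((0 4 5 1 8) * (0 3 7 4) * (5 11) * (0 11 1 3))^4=(0 7)(1 5)(3 8)(4 11)=[7, 5, 2, 8, 11, 1, 6, 0, 3, 9, 10, 4]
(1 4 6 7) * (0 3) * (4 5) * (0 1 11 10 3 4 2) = [4, 5, 0, 1, 6, 2, 7, 11, 8, 9, 3, 10] = (0 4 6 7 11 10 3 1 5 2)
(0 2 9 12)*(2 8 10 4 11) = (0 8 10 4 11 2 9 12) = [8, 1, 9, 3, 11, 5, 6, 7, 10, 12, 4, 2, 0]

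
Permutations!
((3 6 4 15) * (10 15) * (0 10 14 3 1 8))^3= (0 1 10 8 15)(3 14 4 6)= [1, 10, 2, 14, 6, 5, 3, 7, 15, 9, 8, 11, 12, 13, 4, 0]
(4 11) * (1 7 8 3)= (1 7 8 3)(4 11)= [0, 7, 2, 1, 11, 5, 6, 8, 3, 9, 10, 4]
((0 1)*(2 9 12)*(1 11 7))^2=(0 7)(1 11)(2 12 9)=[7, 11, 12, 3, 4, 5, 6, 0, 8, 2, 10, 1, 9]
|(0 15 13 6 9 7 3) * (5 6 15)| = 6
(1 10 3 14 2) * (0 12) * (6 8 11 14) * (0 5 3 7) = (0 12 5 3 6 8 11 14 2 1 10 7) = [12, 10, 1, 6, 4, 3, 8, 0, 11, 9, 7, 14, 5, 13, 2]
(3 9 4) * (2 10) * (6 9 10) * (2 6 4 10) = (2 4 3)(6 9 10) = [0, 1, 4, 2, 3, 5, 9, 7, 8, 10, 6]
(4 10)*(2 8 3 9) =(2 8 3 9)(4 10) =[0, 1, 8, 9, 10, 5, 6, 7, 3, 2, 4]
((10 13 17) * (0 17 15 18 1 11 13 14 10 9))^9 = (1 18 15 13 11)(10 14) = [0, 18, 2, 3, 4, 5, 6, 7, 8, 9, 14, 1, 12, 11, 10, 13, 16, 17, 15]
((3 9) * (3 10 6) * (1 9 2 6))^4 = [0, 9, 6, 2, 4, 5, 3, 7, 8, 10, 1] = (1 9 10)(2 6 3)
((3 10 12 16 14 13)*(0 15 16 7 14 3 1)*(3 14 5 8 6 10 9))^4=(0 13 16)(1 14 15)(5 12 6)(7 10 8)=[13, 14, 2, 3, 4, 12, 5, 10, 7, 9, 8, 11, 6, 16, 15, 1, 0]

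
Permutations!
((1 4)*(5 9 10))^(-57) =(10)(1 4) =[0, 4, 2, 3, 1, 5, 6, 7, 8, 9, 10]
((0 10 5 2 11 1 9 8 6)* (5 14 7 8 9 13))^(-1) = (0 6 8 7 14 10)(1 11 2 5 13) = [6, 11, 5, 3, 4, 13, 8, 14, 7, 9, 0, 2, 12, 1, 10]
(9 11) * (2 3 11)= [0, 1, 3, 11, 4, 5, 6, 7, 8, 2, 10, 9]= (2 3 11 9)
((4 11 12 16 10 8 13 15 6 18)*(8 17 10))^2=(4 12 8 15 18 11 16 13 6)=[0, 1, 2, 3, 12, 5, 4, 7, 15, 9, 10, 16, 8, 6, 14, 18, 13, 17, 11]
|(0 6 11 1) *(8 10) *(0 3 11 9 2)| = |(0 6 9 2)(1 3 11)(8 10)| = 12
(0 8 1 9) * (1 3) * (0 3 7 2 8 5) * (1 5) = (0 1 9 3 5)(2 8 7) = [1, 9, 8, 5, 4, 0, 6, 2, 7, 3]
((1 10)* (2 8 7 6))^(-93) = (1 10)(2 6 7 8) = [0, 10, 6, 3, 4, 5, 7, 8, 2, 9, 1]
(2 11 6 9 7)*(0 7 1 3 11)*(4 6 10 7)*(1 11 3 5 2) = [4, 5, 0, 3, 6, 2, 9, 1, 8, 11, 7, 10] = (0 4 6 9 11 10 7 1 5 2)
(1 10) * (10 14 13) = (1 14 13 10) = [0, 14, 2, 3, 4, 5, 6, 7, 8, 9, 1, 11, 12, 10, 13]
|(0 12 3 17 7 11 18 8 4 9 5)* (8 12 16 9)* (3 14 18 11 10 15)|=|(0 16 9 5)(3 17 7 10 15)(4 8)(12 14 18)|=60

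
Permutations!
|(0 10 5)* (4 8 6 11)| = 12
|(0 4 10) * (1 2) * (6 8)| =|(0 4 10)(1 2)(6 8)| =6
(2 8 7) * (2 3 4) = [0, 1, 8, 4, 2, 5, 6, 3, 7] = (2 8 7 3 4)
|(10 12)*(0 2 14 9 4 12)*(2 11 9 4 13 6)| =|(0 11 9 13 6 2 14 4 12 10)| =10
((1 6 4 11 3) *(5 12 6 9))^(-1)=[0, 3, 2, 11, 6, 9, 12, 7, 8, 1, 10, 4, 5]=(1 3 11 4 6 12 5 9)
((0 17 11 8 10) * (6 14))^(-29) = (0 17 11 8 10)(6 14) = [17, 1, 2, 3, 4, 5, 14, 7, 10, 9, 0, 8, 12, 13, 6, 15, 16, 11]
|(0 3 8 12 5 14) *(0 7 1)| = |(0 3 8 12 5 14 7 1)| = 8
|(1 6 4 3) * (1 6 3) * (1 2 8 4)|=3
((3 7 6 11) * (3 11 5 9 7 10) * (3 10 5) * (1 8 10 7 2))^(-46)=(11)(1 2 9 5 3 6 7 10 8)=[0, 2, 9, 6, 4, 3, 7, 10, 1, 5, 8, 11]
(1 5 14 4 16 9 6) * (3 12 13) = (1 5 14 4 16 9 6)(3 12 13) = [0, 5, 2, 12, 16, 14, 1, 7, 8, 6, 10, 11, 13, 3, 4, 15, 9]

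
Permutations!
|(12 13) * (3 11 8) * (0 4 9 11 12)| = |(0 4 9 11 8 3 12 13)| = 8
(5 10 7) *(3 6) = (3 6)(5 10 7) = [0, 1, 2, 6, 4, 10, 3, 5, 8, 9, 7]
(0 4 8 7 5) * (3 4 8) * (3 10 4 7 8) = [3, 1, 2, 7, 10, 0, 6, 5, 8, 9, 4] = (0 3 7 5)(4 10)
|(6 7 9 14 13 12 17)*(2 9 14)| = 6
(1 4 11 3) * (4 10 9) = (1 10 9 4 11 3) = [0, 10, 2, 1, 11, 5, 6, 7, 8, 4, 9, 3]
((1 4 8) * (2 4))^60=(8)=[0, 1, 2, 3, 4, 5, 6, 7, 8]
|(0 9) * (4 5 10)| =|(0 9)(4 5 10)| =6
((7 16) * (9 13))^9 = (7 16)(9 13) = [0, 1, 2, 3, 4, 5, 6, 16, 8, 13, 10, 11, 12, 9, 14, 15, 7]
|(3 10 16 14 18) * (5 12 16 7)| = |(3 10 7 5 12 16 14 18)| = 8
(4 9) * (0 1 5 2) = (0 1 5 2)(4 9) = [1, 5, 0, 3, 9, 2, 6, 7, 8, 4]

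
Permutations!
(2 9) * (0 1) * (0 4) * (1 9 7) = [9, 4, 7, 3, 0, 5, 6, 1, 8, 2] = (0 9 2 7 1 4)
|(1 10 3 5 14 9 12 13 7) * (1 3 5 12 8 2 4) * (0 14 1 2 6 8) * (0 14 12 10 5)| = |(0 12 13 7 3 10)(1 5)(2 4)(6 8)(9 14)| = 6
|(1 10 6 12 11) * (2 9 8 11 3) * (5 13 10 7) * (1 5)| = 10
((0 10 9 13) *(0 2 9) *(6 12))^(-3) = (13)(0 10)(6 12) = [10, 1, 2, 3, 4, 5, 12, 7, 8, 9, 0, 11, 6, 13]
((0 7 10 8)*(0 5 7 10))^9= [7, 1, 2, 3, 4, 8, 6, 5, 10, 9, 0]= (0 7 5 8 10)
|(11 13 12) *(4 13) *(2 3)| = |(2 3)(4 13 12 11)| = 4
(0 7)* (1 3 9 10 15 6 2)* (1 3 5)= (0 7)(1 5)(2 3 9 10 15 6)= [7, 5, 3, 9, 4, 1, 2, 0, 8, 10, 15, 11, 12, 13, 14, 6]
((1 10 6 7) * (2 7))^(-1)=(1 7 2 6 10)=[0, 7, 6, 3, 4, 5, 10, 2, 8, 9, 1]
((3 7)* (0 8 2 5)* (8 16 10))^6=(16)=[0, 1, 2, 3, 4, 5, 6, 7, 8, 9, 10, 11, 12, 13, 14, 15, 16]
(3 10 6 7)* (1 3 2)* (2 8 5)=(1 3 10 6 7 8 5 2)=[0, 3, 1, 10, 4, 2, 7, 8, 5, 9, 6]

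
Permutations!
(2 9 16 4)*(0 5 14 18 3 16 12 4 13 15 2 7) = (0 5 14 18 3 16 13 15 2 9 12 4 7) = [5, 1, 9, 16, 7, 14, 6, 0, 8, 12, 10, 11, 4, 15, 18, 2, 13, 17, 3]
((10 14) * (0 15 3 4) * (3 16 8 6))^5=[3, 1, 2, 8, 6, 5, 16, 7, 15, 9, 14, 11, 12, 13, 10, 4, 0]=(0 3 8 15 4 6 16)(10 14)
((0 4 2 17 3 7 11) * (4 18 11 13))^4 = (0 18 11)(2 13 3)(4 7 17) = [18, 1, 13, 2, 7, 5, 6, 17, 8, 9, 10, 0, 12, 3, 14, 15, 16, 4, 11]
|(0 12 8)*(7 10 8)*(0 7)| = 6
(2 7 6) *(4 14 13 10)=[0, 1, 7, 3, 14, 5, 2, 6, 8, 9, 4, 11, 12, 10, 13]=(2 7 6)(4 14 13 10)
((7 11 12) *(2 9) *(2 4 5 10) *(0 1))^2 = [0, 1, 4, 3, 10, 2, 6, 12, 8, 5, 9, 7, 11] = (2 4 10 9 5)(7 12 11)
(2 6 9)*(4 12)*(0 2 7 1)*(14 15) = (0 2 6 9 7 1)(4 12)(14 15) = [2, 0, 6, 3, 12, 5, 9, 1, 8, 7, 10, 11, 4, 13, 15, 14]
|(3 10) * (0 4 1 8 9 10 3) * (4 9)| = |(0 9 10)(1 8 4)| = 3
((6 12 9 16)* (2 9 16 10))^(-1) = (2 10 9)(6 16 12) = [0, 1, 10, 3, 4, 5, 16, 7, 8, 2, 9, 11, 6, 13, 14, 15, 12]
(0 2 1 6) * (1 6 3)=(0 2 6)(1 3)=[2, 3, 6, 1, 4, 5, 0]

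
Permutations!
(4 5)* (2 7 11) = [0, 1, 7, 3, 5, 4, 6, 11, 8, 9, 10, 2] = (2 7 11)(4 5)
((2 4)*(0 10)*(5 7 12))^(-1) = (0 10)(2 4)(5 12 7) = [10, 1, 4, 3, 2, 12, 6, 5, 8, 9, 0, 11, 7]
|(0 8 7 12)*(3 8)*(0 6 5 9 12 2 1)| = |(0 3 8 7 2 1)(5 9 12 6)| = 12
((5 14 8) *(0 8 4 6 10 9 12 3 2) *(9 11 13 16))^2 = (0 5 4 10 13 9 3)(2 8 14 6 11 16 12) = [5, 1, 8, 0, 10, 4, 11, 7, 14, 3, 13, 16, 2, 9, 6, 15, 12]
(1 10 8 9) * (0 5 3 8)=(0 5 3 8 9 1 10)=[5, 10, 2, 8, 4, 3, 6, 7, 9, 1, 0]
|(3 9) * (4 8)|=|(3 9)(4 8)|=2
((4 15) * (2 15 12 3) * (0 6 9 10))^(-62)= [9, 1, 12, 4, 2, 5, 10, 7, 8, 0, 6, 11, 15, 13, 14, 3]= (0 9)(2 12 15 3 4)(6 10)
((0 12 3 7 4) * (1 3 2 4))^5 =(0 12 2 4)(1 7 3) =[12, 7, 4, 1, 0, 5, 6, 3, 8, 9, 10, 11, 2]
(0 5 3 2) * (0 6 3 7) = (0 5 7)(2 6 3) = [5, 1, 6, 2, 4, 7, 3, 0]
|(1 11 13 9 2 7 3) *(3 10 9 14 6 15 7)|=|(1 11 13 14 6 15 7 10 9 2 3)|=11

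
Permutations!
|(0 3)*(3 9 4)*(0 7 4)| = 6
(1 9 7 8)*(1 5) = (1 9 7 8 5) = [0, 9, 2, 3, 4, 1, 6, 8, 5, 7]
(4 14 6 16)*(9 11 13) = (4 14 6 16)(9 11 13) = [0, 1, 2, 3, 14, 5, 16, 7, 8, 11, 10, 13, 12, 9, 6, 15, 4]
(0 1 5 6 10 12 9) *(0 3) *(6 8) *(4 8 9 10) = (0 1 5 9 3)(4 8 6)(10 12) = [1, 5, 2, 0, 8, 9, 4, 7, 6, 3, 12, 11, 10]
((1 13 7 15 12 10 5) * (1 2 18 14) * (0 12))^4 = (0 2 13 12 18 7 10 14 15 5 1) = [2, 0, 13, 3, 4, 1, 6, 10, 8, 9, 14, 11, 18, 12, 15, 5, 16, 17, 7]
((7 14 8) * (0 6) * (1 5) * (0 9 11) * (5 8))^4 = (1 5 14 7 8) = [0, 5, 2, 3, 4, 14, 6, 8, 1, 9, 10, 11, 12, 13, 7]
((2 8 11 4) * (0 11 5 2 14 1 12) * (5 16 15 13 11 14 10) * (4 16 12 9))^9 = (0 12 8 2 5 10 4 9 1 14)(11 16 15 13) = [12, 14, 5, 3, 9, 10, 6, 7, 2, 1, 4, 16, 8, 11, 0, 13, 15]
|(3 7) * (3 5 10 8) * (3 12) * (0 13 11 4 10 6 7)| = |(0 13 11 4 10 8 12 3)(5 6 7)| = 24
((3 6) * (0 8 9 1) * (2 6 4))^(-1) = [1, 9, 4, 6, 3, 5, 2, 7, 0, 8] = (0 1 9 8)(2 4 3 6)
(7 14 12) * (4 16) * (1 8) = (1 8)(4 16)(7 14 12) = [0, 8, 2, 3, 16, 5, 6, 14, 1, 9, 10, 11, 7, 13, 12, 15, 4]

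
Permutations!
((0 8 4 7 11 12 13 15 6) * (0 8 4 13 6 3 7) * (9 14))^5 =(0 4)(3 8 11 15 6 7 13 12)(9 14) =[4, 1, 2, 8, 0, 5, 7, 13, 11, 14, 10, 15, 3, 12, 9, 6]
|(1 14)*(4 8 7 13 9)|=|(1 14)(4 8 7 13 9)|=10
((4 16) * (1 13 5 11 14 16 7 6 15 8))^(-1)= (1 8 15 6 7 4 16 14 11 5 13)= [0, 8, 2, 3, 16, 13, 7, 4, 15, 9, 10, 5, 12, 1, 11, 6, 14]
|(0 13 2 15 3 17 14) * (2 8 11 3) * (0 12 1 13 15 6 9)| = 40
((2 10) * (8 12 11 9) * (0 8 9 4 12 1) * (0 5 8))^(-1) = (1 8 5)(2 10)(4 11 12) = [0, 8, 10, 3, 11, 1, 6, 7, 5, 9, 2, 12, 4]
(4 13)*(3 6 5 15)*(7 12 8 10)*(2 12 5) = [0, 1, 12, 6, 13, 15, 2, 5, 10, 9, 7, 11, 8, 4, 14, 3] = (2 12 8 10 7 5 15 3 6)(4 13)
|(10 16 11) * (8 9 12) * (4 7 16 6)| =6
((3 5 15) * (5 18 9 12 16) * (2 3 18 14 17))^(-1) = (2 17 14 3)(5 16 12 9 18 15) = [0, 1, 17, 2, 4, 16, 6, 7, 8, 18, 10, 11, 9, 13, 3, 5, 12, 14, 15]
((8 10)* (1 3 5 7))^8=(10)=[0, 1, 2, 3, 4, 5, 6, 7, 8, 9, 10]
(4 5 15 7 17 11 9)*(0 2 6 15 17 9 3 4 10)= [2, 1, 6, 4, 5, 17, 15, 9, 8, 10, 0, 3, 12, 13, 14, 7, 16, 11]= (0 2 6 15 7 9 10)(3 4 5 17 11)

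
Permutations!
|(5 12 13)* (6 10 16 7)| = 12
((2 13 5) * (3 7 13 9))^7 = (2 9 3 7 13 5) = [0, 1, 9, 7, 4, 2, 6, 13, 8, 3, 10, 11, 12, 5]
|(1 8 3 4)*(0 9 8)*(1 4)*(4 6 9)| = |(0 4 6 9 8 3 1)| = 7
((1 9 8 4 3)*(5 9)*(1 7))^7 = (9) = [0, 1, 2, 3, 4, 5, 6, 7, 8, 9]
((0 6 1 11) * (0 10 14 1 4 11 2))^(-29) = [11, 6, 4, 3, 14, 5, 10, 7, 8, 9, 2, 1, 12, 13, 0] = (0 11 1 6 10 2 4 14)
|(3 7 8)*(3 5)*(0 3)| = |(0 3 7 8 5)| = 5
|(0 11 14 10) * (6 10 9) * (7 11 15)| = 8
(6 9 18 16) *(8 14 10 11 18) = [0, 1, 2, 3, 4, 5, 9, 7, 14, 8, 11, 18, 12, 13, 10, 15, 6, 17, 16] = (6 9 8 14 10 11 18 16)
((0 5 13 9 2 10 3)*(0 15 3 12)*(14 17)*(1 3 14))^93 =(0 13 2 12 5 9 10)(1 14 3 17 15) =[13, 14, 12, 17, 4, 9, 6, 7, 8, 10, 0, 11, 5, 2, 3, 1, 16, 15]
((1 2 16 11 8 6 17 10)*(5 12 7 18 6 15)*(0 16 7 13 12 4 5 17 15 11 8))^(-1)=[11, 10, 1, 3, 5, 4, 18, 2, 16, 9, 17, 8, 13, 12, 14, 6, 0, 15, 7]=(0 11 8 16)(1 10 17 15 6 18 7 2)(4 5)(12 13)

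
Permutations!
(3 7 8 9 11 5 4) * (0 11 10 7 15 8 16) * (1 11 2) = (0 2 1 11 5 4 3 15 8 9 10 7 16) = [2, 11, 1, 15, 3, 4, 6, 16, 9, 10, 7, 5, 12, 13, 14, 8, 0]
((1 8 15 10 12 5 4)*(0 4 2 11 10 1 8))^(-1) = (0 1 15 8 4)(2 5 12 10 11) = [1, 15, 5, 3, 0, 12, 6, 7, 4, 9, 11, 2, 10, 13, 14, 8]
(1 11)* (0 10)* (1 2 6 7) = [10, 11, 6, 3, 4, 5, 7, 1, 8, 9, 0, 2] = (0 10)(1 11 2 6 7)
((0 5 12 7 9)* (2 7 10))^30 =(0 12 2 9 5 10 7) =[12, 1, 9, 3, 4, 10, 6, 0, 8, 5, 7, 11, 2]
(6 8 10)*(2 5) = [0, 1, 5, 3, 4, 2, 8, 7, 10, 9, 6] = (2 5)(6 8 10)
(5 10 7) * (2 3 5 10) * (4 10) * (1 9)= [0, 9, 3, 5, 10, 2, 6, 4, 8, 1, 7]= (1 9)(2 3 5)(4 10 7)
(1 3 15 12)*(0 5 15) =[5, 3, 2, 0, 4, 15, 6, 7, 8, 9, 10, 11, 1, 13, 14, 12] =(0 5 15 12 1 3)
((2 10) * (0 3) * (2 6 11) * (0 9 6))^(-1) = (0 10 2 11 6 9 3) = [10, 1, 11, 0, 4, 5, 9, 7, 8, 3, 2, 6]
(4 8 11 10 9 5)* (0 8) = (0 8 11 10 9 5 4) = [8, 1, 2, 3, 0, 4, 6, 7, 11, 5, 9, 10]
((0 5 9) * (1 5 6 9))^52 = (0 6 9) = [6, 1, 2, 3, 4, 5, 9, 7, 8, 0]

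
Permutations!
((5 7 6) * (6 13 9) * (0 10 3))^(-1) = (0 3 10)(5 6 9 13 7) = [3, 1, 2, 10, 4, 6, 9, 5, 8, 13, 0, 11, 12, 7]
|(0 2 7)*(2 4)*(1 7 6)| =6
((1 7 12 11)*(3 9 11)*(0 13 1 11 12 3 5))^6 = [12, 0, 2, 1, 4, 9, 6, 13, 8, 7, 10, 11, 3, 5] = (0 12 3 1)(5 9 7 13)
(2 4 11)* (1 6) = (1 6)(2 4 11) = [0, 6, 4, 3, 11, 5, 1, 7, 8, 9, 10, 2]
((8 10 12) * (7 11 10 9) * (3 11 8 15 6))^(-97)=(3 6 15 12 10 11)(7 9 8)=[0, 1, 2, 6, 4, 5, 15, 9, 7, 8, 11, 3, 10, 13, 14, 12]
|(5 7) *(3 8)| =|(3 8)(5 7)| =2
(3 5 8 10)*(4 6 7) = (3 5 8 10)(4 6 7) = [0, 1, 2, 5, 6, 8, 7, 4, 10, 9, 3]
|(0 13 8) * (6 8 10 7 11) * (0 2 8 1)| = 14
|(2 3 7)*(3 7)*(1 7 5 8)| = 5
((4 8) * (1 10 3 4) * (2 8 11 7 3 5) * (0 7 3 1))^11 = [5, 8, 1, 11, 3, 7, 6, 2, 10, 9, 0, 4] = (0 5 7 2 1 8 10)(3 11 4)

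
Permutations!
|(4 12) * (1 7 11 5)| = 4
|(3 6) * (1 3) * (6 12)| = |(1 3 12 6)| = 4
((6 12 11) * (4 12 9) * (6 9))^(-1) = [0, 1, 2, 3, 9, 5, 6, 7, 8, 11, 10, 12, 4] = (4 9 11 12)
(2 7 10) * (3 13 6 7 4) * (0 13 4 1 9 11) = (0 13 6 7 10 2 1 9 11)(3 4) = [13, 9, 1, 4, 3, 5, 7, 10, 8, 11, 2, 0, 12, 6]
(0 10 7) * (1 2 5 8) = [10, 2, 5, 3, 4, 8, 6, 0, 1, 9, 7] = (0 10 7)(1 2 5 8)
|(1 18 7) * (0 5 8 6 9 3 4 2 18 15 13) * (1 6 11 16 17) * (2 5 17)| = |(0 17 1 15 13)(2 18 7 6 9 3 4 5 8 11 16)| = 55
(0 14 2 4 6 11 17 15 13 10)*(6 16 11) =(0 14 2 4 16 11 17 15 13 10) =[14, 1, 4, 3, 16, 5, 6, 7, 8, 9, 0, 17, 12, 10, 2, 13, 11, 15]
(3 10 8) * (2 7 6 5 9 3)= (2 7 6 5 9 3 10 8)= [0, 1, 7, 10, 4, 9, 5, 6, 2, 3, 8]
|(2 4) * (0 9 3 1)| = 4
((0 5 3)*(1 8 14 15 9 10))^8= (0 3 5)(1 14 9)(8 15 10)= [3, 14, 2, 5, 4, 0, 6, 7, 15, 1, 8, 11, 12, 13, 9, 10]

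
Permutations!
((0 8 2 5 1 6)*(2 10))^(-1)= [6, 5, 10, 3, 4, 2, 1, 7, 0, 9, 8]= (0 6 1 5 2 10 8)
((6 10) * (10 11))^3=(11)=[0, 1, 2, 3, 4, 5, 6, 7, 8, 9, 10, 11]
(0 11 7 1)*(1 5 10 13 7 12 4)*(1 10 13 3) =(0 11 12 4 10 3 1)(5 13 7) =[11, 0, 2, 1, 10, 13, 6, 5, 8, 9, 3, 12, 4, 7]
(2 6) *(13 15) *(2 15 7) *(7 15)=(2 6 7)(13 15)=[0, 1, 6, 3, 4, 5, 7, 2, 8, 9, 10, 11, 12, 15, 14, 13]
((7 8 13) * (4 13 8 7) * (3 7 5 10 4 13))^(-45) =(13) =[0, 1, 2, 3, 4, 5, 6, 7, 8, 9, 10, 11, 12, 13]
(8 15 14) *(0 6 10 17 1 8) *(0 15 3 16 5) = [6, 8, 2, 16, 4, 0, 10, 7, 3, 9, 17, 11, 12, 13, 15, 14, 5, 1] = (0 6 10 17 1 8 3 16 5)(14 15)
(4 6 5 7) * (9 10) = (4 6 5 7)(9 10) = [0, 1, 2, 3, 6, 7, 5, 4, 8, 10, 9]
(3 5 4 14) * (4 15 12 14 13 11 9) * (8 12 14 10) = (3 5 15 14)(4 13 11 9)(8 12 10) = [0, 1, 2, 5, 13, 15, 6, 7, 12, 4, 8, 9, 10, 11, 3, 14]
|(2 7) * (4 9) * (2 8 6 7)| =6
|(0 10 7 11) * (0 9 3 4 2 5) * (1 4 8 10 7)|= 11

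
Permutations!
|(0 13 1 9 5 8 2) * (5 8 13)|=|(0 5 13 1 9 8 2)|=7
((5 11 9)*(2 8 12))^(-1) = (2 12 8)(5 9 11) = [0, 1, 12, 3, 4, 9, 6, 7, 2, 11, 10, 5, 8]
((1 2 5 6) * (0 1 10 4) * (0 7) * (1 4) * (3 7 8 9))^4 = (0 3 8)(1 10 6 5 2)(4 7 9) = [3, 10, 1, 8, 7, 2, 5, 9, 0, 4, 6]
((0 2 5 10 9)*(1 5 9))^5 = [9, 10, 0, 3, 4, 1, 6, 7, 8, 2, 5] = (0 9 2)(1 10 5)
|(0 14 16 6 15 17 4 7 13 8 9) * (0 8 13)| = 8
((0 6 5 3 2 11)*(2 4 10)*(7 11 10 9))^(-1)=(0 11 7 9 4 3 5 6)(2 10)=[11, 1, 10, 5, 3, 6, 0, 9, 8, 4, 2, 7]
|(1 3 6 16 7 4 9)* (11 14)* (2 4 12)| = 18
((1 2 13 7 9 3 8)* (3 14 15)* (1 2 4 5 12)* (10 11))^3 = (1 12 5 4)(2 9 3 13 14 8 7 15)(10 11) = [0, 12, 9, 13, 1, 4, 6, 15, 7, 3, 11, 10, 5, 14, 8, 2]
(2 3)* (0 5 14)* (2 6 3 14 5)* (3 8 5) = [2, 1, 14, 6, 4, 3, 8, 7, 5, 9, 10, 11, 12, 13, 0] = (0 2 14)(3 6 8 5)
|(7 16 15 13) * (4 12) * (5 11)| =4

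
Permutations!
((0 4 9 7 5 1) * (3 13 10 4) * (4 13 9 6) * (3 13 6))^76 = (0 9 10 5 4)(1 3 13 7 6) = [9, 3, 2, 13, 0, 4, 1, 6, 8, 10, 5, 11, 12, 7]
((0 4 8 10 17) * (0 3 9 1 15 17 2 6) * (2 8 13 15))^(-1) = (0 6 2 1 9 3 17 15 13 4)(8 10) = [6, 9, 1, 17, 0, 5, 2, 7, 10, 3, 8, 11, 12, 4, 14, 13, 16, 15]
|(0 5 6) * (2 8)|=|(0 5 6)(2 8)|=6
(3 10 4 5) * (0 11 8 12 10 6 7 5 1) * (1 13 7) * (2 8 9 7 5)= (0 11 9 7 2 8 12 10 4 13 5 3 6 1)= [11, 0, 8, 6, 13, 3, 1, 2, 12, 7, 4, 9, 10, 5]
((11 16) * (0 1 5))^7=(0 1 5)(11 16)=[1, 5, 2, 3, 4, 0, 6, 7, 8, 9, 10, 16, 12, 13, 14, 15, 11]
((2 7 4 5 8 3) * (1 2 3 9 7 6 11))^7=[0, 11, 1, 3, 8, 9, 2, 5, 7, 4, 10, 6]=(1 11 6 2)(4 8 7 5 9)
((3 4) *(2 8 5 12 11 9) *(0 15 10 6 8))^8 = [9, 1, 11, 3, 4, 6, 15, 7, 10, 12, 0, 5, 8, 13, 14, 2] = (0 9 12 8 10)(2 11 5 6 15)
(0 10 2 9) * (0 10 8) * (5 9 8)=(0 5 9 10 2 8)=[5, 1, 8, 3, 4, 9, 6, 7, 0, 10, 2]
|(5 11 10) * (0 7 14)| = 3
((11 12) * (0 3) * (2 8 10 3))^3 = [10, 1, 3, 8, 4, 5, 6, 7, 0, 9, 2, 12, 11] = (0 10 2 3 8)(11 12)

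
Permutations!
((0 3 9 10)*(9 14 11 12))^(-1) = (0 10 9 12 11 14 3) = [10, 1, 2, 0, 4, 5, 6, 7, 8, 12, 9, 14, 11, 13, 3]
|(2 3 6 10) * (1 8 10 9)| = |(1 8 10 2 3 6 9)| = 7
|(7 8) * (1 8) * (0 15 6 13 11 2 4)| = 21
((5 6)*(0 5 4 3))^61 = (0 5 6 4 3) = [5, 1, 2, 0, 3, 6, 4]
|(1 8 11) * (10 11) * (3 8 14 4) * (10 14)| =|(1 10 11)(3 8 14 4)| =12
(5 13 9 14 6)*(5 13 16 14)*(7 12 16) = (5 7 12 16 14 6 13 9) = [0, 1, 2, 3, 4, 7, 13, 12, 8, 5, 10, 11, 16, 9, 6, 15, 14]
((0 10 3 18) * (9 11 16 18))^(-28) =[0, 1, 2, 3, 4, 5, 6, 7, 8, 9, 10, 11, 12, 13, 14, 15, 16, 17, 18] =(18)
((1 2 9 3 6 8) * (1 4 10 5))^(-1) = [0, 5, 1, 9, 8, 10, 3, 7, 6, 2, 4] = (1 5 10 4 8 6 3 9 2)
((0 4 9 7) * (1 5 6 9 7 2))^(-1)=(0 7 4)(1 2 9 6 5)=[7, 2, 9, 3, 0, 1, 5, 4, 8, 6]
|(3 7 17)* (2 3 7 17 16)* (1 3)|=6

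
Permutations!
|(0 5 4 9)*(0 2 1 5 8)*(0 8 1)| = 6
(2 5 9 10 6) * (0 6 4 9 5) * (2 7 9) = (0 6 7 9 10 4 2) = [6, 1, 0, 3, 2, 5, 7, 9, 8, 10, 4]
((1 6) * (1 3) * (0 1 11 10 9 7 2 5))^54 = (0 11 2 6 9)(1 10 5 3 7) = [11, 10, 6, 7, 4, 3, 9, 1, 8, 0, 5, 2]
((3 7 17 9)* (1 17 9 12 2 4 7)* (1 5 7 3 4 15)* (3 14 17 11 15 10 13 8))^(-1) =[0, 15, 12, 8, 9, 3, 6, 5, 13, 7, 2, 1, 17, 10, 4, 11, 16, 14] =(1 15 11)(2 12 17 14 4 9 7 5 3 8 13 10)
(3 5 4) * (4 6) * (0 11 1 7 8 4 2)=(0 11 1 7 8 4 3 5 6 2)=[11, 7, 0, 5, 3, 6, 2, 8, 4, 9, 10, 1]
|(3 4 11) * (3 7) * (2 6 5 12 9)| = 20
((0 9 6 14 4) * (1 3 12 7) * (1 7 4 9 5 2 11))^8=(6 9 14)=[0, 1, 2, 3, 4, 5, 9, 7, 8, 14, 10, 11, 12, 13, 6]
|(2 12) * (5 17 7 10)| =|(2 12)(5 17 7 10)| =4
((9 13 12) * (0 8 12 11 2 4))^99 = [9, 1, 8, 3, 12, 5, 6, 7, 13, 2, 10, 0, 11, 4] = (0 9 2 8 13 4 12 11)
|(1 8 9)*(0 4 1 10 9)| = |(0 4 1 8)(9 10)| = 4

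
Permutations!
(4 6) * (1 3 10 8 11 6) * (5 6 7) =(1 3 10 8 11 7 5 6 4) =[0, 3, 2, 10, 1, 6, 4, 5, 11, 9, 8, 7]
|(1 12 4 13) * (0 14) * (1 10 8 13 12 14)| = |(0 1 14)(4 12)(8 13 10)| = 6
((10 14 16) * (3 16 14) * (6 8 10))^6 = [0, 1, 2, 16, 4, 5, 8, 7, 10, 9, 3, 11, 12, 13, 14, 15, 6] = (3 16 6 8 10)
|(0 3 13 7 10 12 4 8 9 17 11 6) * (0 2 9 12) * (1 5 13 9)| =|(0 3 9 17 11 6 2 1 5 13 7 10)(4 8 12)| =12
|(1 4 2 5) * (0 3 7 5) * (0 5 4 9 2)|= 4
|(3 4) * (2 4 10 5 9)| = 6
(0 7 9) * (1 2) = (0 7 9)(1 2) = [7, 2, 1, 3, 4, 5, 6, 9, 8, 0]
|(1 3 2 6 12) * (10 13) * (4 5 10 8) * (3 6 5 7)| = 24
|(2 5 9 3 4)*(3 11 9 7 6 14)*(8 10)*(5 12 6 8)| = 12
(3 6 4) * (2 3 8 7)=(2 3 6 4 8 7)=[0, 1, 3, 6, 8, 5, 4, 2, 7]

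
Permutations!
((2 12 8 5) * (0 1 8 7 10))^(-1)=[10, 0, 5, 3, 4, 8, 6, 12, 1, 9, 7, 11, 2]=(0 10 7 12 2 5 8 1)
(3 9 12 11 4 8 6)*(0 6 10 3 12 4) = [6, 1, 2, 9, 8, 5, 12, 7, 10, 4, 3, 0, 11] = (0 6 12 11)(3 9 4 8 10)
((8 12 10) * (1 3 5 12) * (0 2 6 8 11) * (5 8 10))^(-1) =(0 11 10 6 2)(1 8 3)(5 12) =[11, 8, 0, 1, 4, 12, 2, 7, 3, 9, 6, 10, 5]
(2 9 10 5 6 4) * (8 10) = (2 9 8 10 5 6 4) = [0, 1, 9, 3, 2, 6, 4, 7, 10, 8, 5]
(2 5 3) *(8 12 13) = (2 5 3)(8 12 13) = [0, 1, 5, 2, 4, 3, 6, 7, 12, 9, 10, 11, 13, 8]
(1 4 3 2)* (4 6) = [0, 6, 1, 2, 3, 5, 4] = (1 6 4 3 2)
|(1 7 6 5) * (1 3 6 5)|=5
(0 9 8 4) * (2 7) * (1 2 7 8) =(0 9 1 2 8 4) =[9, 2, 8, 3, 0, 5, 6, 7, 4, 1]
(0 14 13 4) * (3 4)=(0 14 13 3 4)=[14, 1, 2, 4, 0, 5, 6, 7, 8, 9, 10, 11, 12, 3, 13]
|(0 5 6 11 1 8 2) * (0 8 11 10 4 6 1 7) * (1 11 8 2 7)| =|(0 5 11 1 8 7)(4 6 10)| =6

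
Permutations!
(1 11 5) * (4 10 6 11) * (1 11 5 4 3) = (1 3)(4 10 6 5 11) = [0, 3, 2, 1, 10, 11, 5, 7, 8, 9, 6, 4]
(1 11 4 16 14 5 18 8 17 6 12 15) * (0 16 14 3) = [16, 11, 2, 0, 14, 18, 12, 7, 17, 9, 10, 4, 15, 13, 5, 1, 3, 6, 8] = (0 16 3)(1 11 4 14 5 18 8 17 6 12 15)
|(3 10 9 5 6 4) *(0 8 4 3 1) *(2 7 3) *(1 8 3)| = 18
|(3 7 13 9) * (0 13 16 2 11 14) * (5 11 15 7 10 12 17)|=|(0 13 9 3 10 12 17 5 11 14)(2 15 7 16)|=20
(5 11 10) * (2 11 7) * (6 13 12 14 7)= [0, 1, 11, 3, 4, 6, 13, 2, 8, 9, 5, 10, 14, 12, 7]= (2 11 10 5 6 13 12 14 7)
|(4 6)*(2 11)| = 2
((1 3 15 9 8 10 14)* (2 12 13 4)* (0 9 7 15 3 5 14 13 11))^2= [8, 14, 11, 3, 12, 1, 6, 7, 13, 10, 4, 9, 0, 2, 5, 15]= (15)(0 8 13 2 11 9 10 4 12)(1 14 5)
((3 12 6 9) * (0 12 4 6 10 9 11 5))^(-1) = (0 5 11 6 4 3 9 10 12) = [5, 1, 2, 9, 3, 11, 4, 7, 8, 10, 12, 6, 0]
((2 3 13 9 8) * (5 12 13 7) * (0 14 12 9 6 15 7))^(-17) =(0 5 12 8 6 3 7 14 9 13 2 15) =[5, 1, 15, 7, 4, 12, 3, 14, 6, 13, 10, 11, 8, 2, 9, 0]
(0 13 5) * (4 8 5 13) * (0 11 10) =[4, 1, 2, 3, 8, 11, 6, 7, 5, 9, 0, 10, 12, 13] =(13)(0 4 8 5 11 10)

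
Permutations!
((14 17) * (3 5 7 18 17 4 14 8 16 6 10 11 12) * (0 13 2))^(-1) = (0 2 13)(3 12 11 10 6 16 8 17 18 7 5)(4 14) = [2, 1, 13, 12, 14, 3, 16, 5, 17, 9, 6, 10, 11, 0, 4, 15, 8, 18, 7]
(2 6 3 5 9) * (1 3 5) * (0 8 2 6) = (0 8 2)(1 3)(5 9 6) = [8, 3, 0, 1, 4, 9, 5, 7, 2, 6]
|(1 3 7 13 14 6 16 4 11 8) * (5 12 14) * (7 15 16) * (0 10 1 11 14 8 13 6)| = 40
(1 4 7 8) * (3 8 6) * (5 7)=(1 4 5 7 6 3 8)=[0, 4, 2, 8, 5, 7, 3, 6, 1]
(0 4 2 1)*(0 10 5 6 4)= (1 10 5 6 4 2)= [0, 10, 1, 3, 2, 6, 4, 7, 8, 9, 5]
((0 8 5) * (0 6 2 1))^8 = (0 5 2)(1 8 6) = [5, 8, 0, 3, 4, 2, 1, 7, 6]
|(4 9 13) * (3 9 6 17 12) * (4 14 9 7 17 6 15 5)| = |(3 7 17 12)(4 15 5)(9 13 14)| = 12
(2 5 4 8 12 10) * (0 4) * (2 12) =(0 4 8 2 5)(10 12) =[4, 1, 5, 3, 8, 0, 6, 7, 2, 9, 12, 11, 10]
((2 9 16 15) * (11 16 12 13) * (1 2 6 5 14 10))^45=(1 5 16 12)(2 14 15 13)(6 11 9 10)=[0, 5, 14, 3, 4, 16, 11, 7, 8, 10, 6, 9, 1, 2, 15, 13, 12]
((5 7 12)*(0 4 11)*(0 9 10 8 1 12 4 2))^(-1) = [2, 8, 0, 3, 7, 12, 6, 5, 10, 11, 9, 4, 1] = (0 2)(1 8 10 9 11 4 7 5 12)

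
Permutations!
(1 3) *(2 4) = (1 3)(2 4) = [0, 3, 4, 1, 2]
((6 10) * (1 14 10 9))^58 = (1 6 14 9 10) = [0, 6, 2, 3, 4, 5, 14, 7, 8, 10, 1, 11, 12, 13, 9]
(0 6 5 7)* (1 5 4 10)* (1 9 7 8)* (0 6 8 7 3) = [8, 5, 2, 0, 10, 7, 4, 6, 1, 3, 9] = (0 8 1 5 7 6 4 10 9 3)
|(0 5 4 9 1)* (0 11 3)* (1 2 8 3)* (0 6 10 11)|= 11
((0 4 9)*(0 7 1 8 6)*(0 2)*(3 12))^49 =(0 4 9 7 1 8 6 2)(3 12) =[4, 8, 0, 12, 9, 5, 2, 1, 6, 7, 10, 11, 3]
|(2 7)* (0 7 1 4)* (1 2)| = 4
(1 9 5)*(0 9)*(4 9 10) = (0 10 4 9 5 1) = [10, 0, 2, 3, 9, 1, 6, 7, 8, 5, 4]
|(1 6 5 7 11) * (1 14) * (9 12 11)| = |(1 6 5 7 9 12 11 14)| = 8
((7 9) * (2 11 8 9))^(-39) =(2 11 8 9 7) =[0, 1, 11, 3, 4, 5, 6, 2, 9, 7, 10, 8]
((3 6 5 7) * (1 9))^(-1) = (1 9)(3 7 5 6) = [0, 9, 2, 7, 4, 6, 3, 5, 8, 1]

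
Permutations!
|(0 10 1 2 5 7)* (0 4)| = |(0 10 1 2 5 7 4)| = 7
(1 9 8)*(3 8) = (1 9 3 8) = [0, 9, 2, 8, 4, 5, 6, 7, 1, 3]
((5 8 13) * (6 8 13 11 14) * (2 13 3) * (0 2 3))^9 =(0 2 13 5)(6 8 11 14) =[2, 1, 13, 3, 4, 0, 8, 7, 11, 9, 10, 14, 12, 5, 6]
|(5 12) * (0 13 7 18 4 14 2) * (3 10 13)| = 18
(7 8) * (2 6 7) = (2 6 7 8) = [0, 1, 6, 3, 4, 5, 7, 8, 2]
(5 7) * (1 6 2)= (1 6 2)(5 7)= [0, 6, 1, 3, 4, 7, 2, 5]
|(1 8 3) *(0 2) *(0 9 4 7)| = 15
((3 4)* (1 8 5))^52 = (1 8 5) = [0, 8, 2, 3, 4, 1, 6, 7, 5]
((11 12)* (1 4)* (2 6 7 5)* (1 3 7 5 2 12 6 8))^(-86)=[0, 2, 3, 1, 8, 11, 12, 4, 7, 9, 10, 5, 6]=(1 2 3)(4 8 7)(5 11)(6 12)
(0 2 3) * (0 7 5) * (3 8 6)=(0 2 8 6 3 7 5)=[2, 1, 8, 7, 4, 0, 3, 5, 6]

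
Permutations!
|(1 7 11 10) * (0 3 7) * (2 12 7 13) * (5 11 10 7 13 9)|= 24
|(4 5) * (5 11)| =|(4 11 5)| =3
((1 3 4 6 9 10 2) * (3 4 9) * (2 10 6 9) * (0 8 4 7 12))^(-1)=(0 12 7 1 2 3 6 9 4 8)=[12, 2, 3, 6, 8, 5, 9, 1, 0, 4, 10, 11, 7]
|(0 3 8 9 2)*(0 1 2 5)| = 10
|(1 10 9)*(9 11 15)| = 5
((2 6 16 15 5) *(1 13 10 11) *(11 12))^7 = [0, 10, 16, 3, 4, 6, 15, 7, 8, 9, 11, 13, 1, 12, 14, 2, 5] = (1 10 11 13 12)(2 16 5 6 15)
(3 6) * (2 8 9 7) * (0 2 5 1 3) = (0 2 8 9 7 5 1 3 6) = [2, 3, 8, 6, 4, 1, 0, 5, 9, 7]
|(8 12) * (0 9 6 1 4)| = |(0 9 6 1 4)(8 12)| = 10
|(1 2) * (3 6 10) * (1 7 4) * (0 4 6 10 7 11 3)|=14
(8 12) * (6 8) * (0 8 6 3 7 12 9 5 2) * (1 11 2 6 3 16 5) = (0 8 9 1 11 2)(3 7 12 16 5 6) = [8, 11, 0, 7, 4, 6, 3, 12, 9, 1, 10, 2, 16, 13, 14, 15, 5]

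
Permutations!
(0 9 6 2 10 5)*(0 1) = (0 9 6 2 10 5 1) = [9, 0, 10, 3, 4, 1, 2, 7, 8, 6, 5]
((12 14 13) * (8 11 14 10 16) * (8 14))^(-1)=[0, 1, 2, 3, 4, 5, 6, 7, 11, 9, 12, 8, 13, 14, 16, 15, 10]=(8 11)(10 12 13 14 16)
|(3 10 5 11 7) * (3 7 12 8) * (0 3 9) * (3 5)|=|(0 5 11 12 8 9)(3 10)|=6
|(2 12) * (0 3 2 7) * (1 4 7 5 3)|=|(0 1 4 7)(2 12 5 3)|=4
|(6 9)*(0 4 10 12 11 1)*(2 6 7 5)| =30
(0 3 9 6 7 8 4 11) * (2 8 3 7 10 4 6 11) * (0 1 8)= [7, 8, 0, 9, 2, 5, 10, 3, 6, 11, 4, 1]= (0 7 3 9 11 1 8 6 10 4 2)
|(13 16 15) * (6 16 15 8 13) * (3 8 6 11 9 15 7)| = 12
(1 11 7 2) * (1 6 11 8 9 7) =[0, 8, 6, 3, 4, 5, 11, 2, 9, 7, 10, 1] =(1 8 9 7 2 6 11)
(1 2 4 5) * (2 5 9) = (1 5)(2 4 9) = [0, 5, 4, 3, 9, 1, 6, 7, 8, 2]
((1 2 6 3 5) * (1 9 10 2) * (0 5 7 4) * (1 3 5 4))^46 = [0, 3, 6, 7, 4, 9, 5, 1, 8, 10, 2] = (1 3 7)(2 6 5 9 10)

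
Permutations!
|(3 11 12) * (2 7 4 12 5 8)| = 8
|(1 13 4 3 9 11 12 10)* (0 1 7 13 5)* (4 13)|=21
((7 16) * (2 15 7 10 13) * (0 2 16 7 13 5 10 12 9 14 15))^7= (0 2)(5 10)(9 14 15 13 16 12)= [2, 1, 0, 3, 4, 10, 6, 7, 8, 14, 5, 11, 9, 16, 15, 13, 12]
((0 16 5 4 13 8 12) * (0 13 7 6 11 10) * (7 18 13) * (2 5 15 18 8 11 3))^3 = (0 18 10 15 11 16 13)(2 8 6 5 12 3 4 7) = [18, 1, 8, 4, 7, 12, 5, 2, 6, 9, 15, 16, 3, 0, 14, 11, 13, 17, 10]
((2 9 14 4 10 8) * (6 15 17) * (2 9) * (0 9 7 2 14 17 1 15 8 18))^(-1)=(0 18 10 4 14 2 7 8 6 17 9)(1 15)=[18, 15, 7, 3, 14, 5, 17, 8, 6, 0, 4, 11, 12, 13, 2, 1, 16, 9, 10]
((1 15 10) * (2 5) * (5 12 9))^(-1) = (1 10 15)(2 5 9 12) = [0, 10, 5, 3, 4, 9, 6, 7, 8, 12, 15, 11, 2, 13, 14, 1]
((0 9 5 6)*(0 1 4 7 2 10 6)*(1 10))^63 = (1 2 7 4)(6 10) = [0, 2, 7, 3, 1, 5, 10, 4, 8, 9, 6]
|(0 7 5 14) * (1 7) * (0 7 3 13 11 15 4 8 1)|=|(1 3 13 11 15 4 8)(5 14 7)|=21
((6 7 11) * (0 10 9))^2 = (0 9 10)(6 11 7) = [9, 1, 2, 3, 4, 5, 11, 6, 8, 10, 0, 7]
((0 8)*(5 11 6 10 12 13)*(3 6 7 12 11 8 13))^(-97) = (0 8 5 13)(3 12 7 11 10 6) = [8, 1, 2, 12, 4, 13, 3, 11, 5, 9, 6, 10, 7, 0]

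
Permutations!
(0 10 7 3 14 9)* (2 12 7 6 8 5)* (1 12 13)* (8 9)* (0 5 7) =(0 10 6 9 5 2 13 1 12)(3 14 8 7) =[10, 12, 13, 14, 4, 2, 9, 3, 7, 5, 6, 11, 0, 1, 8]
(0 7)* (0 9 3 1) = (0 7 9 3 1) = [7, 0, 2, 1, 4, 5, 6, 9, 8, 3]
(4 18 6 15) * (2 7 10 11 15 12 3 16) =(2 7 10 11 15 4 18 6 12 3 16) =[0, 1, 7, 16, 18, 5, 12, 10, 8, 9, 11, 15, 3, 13, 14, 4, 2, 17, 6]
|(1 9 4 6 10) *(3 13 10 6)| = 6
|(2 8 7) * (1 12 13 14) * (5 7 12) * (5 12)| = 4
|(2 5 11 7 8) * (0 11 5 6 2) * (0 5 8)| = 6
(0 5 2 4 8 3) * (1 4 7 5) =[1, 4, 7, 0, 8, 2, 6, 5, 3] =(0 1 4 8 3)(2 7 5)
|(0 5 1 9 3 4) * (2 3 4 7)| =|(0 5 1 9 4)(2 3 7)| =15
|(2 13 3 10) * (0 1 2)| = |(0 1 2 13 3 10)| = 6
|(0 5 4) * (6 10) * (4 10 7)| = |(0 5 10 6 7 4)| = 6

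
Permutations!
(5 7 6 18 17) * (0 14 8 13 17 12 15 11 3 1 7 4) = (0 14 8 13 17 5 4)(1 7 6 18 12 15 11 3) = [14, 7, 2, 1, 0, 4, 18, 6, 13, 9, 10, 3, 15, 17, 8, 11, 16, 5, 12]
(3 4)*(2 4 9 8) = (2 4 3 9 8) = [0, 1, 4, 9, 3, 5, 6, 7, 2, 8]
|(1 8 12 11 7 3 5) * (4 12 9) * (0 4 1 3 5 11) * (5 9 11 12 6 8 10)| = |(0 4 6 8 11 7 9 1 10 5 3 12)| = 12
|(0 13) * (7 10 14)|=|(0 13)(7 10 14)|=6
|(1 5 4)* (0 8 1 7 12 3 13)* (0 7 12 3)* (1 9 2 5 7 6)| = |(0 8 9 2 5 4 12)(1 7 3 13 6)| = 35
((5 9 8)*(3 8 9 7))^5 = [0, 1, 2, 8, 4, 7, 6, 3, 5, 9] = (9)(3 8 5 7)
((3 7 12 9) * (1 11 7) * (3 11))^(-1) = (1 3)(7 11 9 12) = [0, 3, 2, 1, 4, 5, 6, 11, 8, 12, 10, 9, 7]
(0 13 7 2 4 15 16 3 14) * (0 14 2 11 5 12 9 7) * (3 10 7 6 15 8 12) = (0 13)(2 4 8 12 9 6 15 16 10 7 11 5 3) = [13, 1, 4, 2, 8, 3, 15, 11, 12, 6, 7, 5, 9, 0, 14, 16, 10]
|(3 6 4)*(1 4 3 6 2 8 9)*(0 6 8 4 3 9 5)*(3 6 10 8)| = 12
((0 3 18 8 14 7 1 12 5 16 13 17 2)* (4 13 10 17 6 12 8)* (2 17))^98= (0 2 10 16 5 12 6 13 4 18 3)(1 14)(7 8)= [2, 14, 10, 0, 18, 12, 13, 8, 7, 9, 16, 11, 6, 4, 1, 15, 5, 17, 3]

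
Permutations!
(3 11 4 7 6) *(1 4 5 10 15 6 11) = (1 4 7 11 5 10 15 6 3) = [0, 4, 2, 1, 7, 10, 3, 11, 8, 9, 15, 5, 12, 13, 14, 6]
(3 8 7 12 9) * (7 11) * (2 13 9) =[0, 1, 13, 8, 4, 5, 6, 12, 11, 3, 10, 7, 2, 9] =(2 13 9 3 8 11 7 12)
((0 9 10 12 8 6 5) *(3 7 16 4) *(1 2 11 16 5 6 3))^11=(0 12 7 9 8 5 10 3)(1 2 11 16 4)=[12, 2, 11, 0, 1, 10, 6, 9, 5, 8, 3, 16, 7, 13, 14, 15, 4]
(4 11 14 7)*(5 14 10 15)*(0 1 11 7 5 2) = [1, 11, 0, 3, 7, 14, 6, 4, 8, 9, 15, 10, 12, 13, 5, 2] = (0 1 11 10 15 2)(4 7)(5 14)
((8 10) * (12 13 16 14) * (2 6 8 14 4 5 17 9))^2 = (2 8 14 13 4 17)(5 9 6 10 12 16) = [0, 1, 8, 3, 17, 9, 10, 7, 14, 6, 12, 11, 16, 4, 13, 15, 5, 2]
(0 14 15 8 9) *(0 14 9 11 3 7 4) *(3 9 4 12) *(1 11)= (0 4)(1 11 9 14 15 8)(3 7 12)= [4, 11, 2, 7, 0, 5, 6, 12, 1, 14, 10, 9, 3, 13, 15, 8]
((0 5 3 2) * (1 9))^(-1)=(0 2 3 5)(1 9)=[2, 9, 3, 5, 4, 0, 6, 7, 8, 1]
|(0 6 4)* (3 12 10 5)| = 12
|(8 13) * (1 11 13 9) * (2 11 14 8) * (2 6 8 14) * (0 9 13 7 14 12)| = |(0 9 1 2 11 7 14 12)(6 8 13)| = 24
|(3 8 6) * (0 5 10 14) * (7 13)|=12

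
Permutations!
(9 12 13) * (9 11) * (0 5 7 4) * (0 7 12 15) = (0 5 12 13 11 9 15)(4 7) = [5, 1, 2, 3, 7, 12, 6, 4, 8, 15, 10, 9, 13, 11, 14, 0]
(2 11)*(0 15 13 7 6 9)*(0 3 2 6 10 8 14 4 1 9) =(0 15 13 7 10 8 14 4 1 9 3 2 11 6) =[15, 9, 11, 2, 1, 5, 0, 10, 14, 3, 8, 6, 12, 7, 4, 13]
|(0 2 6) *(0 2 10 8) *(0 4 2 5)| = 7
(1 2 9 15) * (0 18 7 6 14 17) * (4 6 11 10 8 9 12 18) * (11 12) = (0 4 6 14 17)(1 2 11 10 8 9 15)(7 12 18) = [4, 2, 11, 3, 6, 5, 14, 12, 9, 15, 8, 10, 18, 13, 17, 1, 16, 0, 7]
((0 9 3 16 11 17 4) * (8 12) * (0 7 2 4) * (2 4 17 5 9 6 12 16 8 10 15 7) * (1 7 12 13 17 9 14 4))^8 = (17)(2 4 14 5 11 16 8 3 9)(10 12 15) = [0, 1, 4, 9, 14, 11, 6, 7, 3, 2, 12, 16, 15, 13, 5, 10, 8, 17]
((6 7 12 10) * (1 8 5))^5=(1 5 8)(6 7 12 10)=[0, 5, 2, 3, 4, 8, 7, 12, 1, 9, 6, 11, 10]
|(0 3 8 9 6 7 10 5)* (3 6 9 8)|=5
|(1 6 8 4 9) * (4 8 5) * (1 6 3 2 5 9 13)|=6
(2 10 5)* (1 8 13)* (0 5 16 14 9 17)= (0 5 2 10 16 14 9 17)(1 8 13)= [5, 8, 10, 3, 4, 2, 6, 7, 13, 17, 16, 11, 12, 1, 9, 15, 14, 0]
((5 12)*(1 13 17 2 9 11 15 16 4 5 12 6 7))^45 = [0, 5, 1, 3, 11, 15, 16, 4, 8, 13, 10, 17, 12, 6, 14, 2, 9, 7] = (1 5 15 2)(4 11 17 7)(6 16 9 13)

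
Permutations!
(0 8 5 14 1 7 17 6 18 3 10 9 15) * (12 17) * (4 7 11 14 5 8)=[4, 11, 2, 10, 7, 5, 18, 12, 8, 15, 9, 14, 17, 13, 1, 0, 16, 6, 3]=(0 4 7 12 17 6 18 3 10 9 15)(1 11 14)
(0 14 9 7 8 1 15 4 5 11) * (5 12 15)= (0 14 9 7 8 1 5 11)(4 12 15)= [14, 5, 2, 3, 12, 11, 6, 8, 1, 7, 10, 0, 15, 13, 9, 4]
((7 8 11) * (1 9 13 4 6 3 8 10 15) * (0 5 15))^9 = (0 8 13 5 11 4 15 7 6 1 10 3 9) = [8, 10, 2, 9, 15, 11, 1, 6, 13, 0, 3, 4, 12, 5, 14, 7]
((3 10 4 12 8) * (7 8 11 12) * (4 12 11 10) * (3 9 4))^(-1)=(4 9 8 7)(10 12)=[0, 1, 2, 3, 9, 5, 6, 4, 7, 8, 12, 11, 10]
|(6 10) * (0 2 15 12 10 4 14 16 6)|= |(0 2 15 12 10)(4 14 16 6)|= 20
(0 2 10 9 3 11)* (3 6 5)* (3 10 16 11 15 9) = [2, 1, 16, 15, 4, 10, 5, 7, 8, 6, 3, 0, 12, 13, 14, 9, 11] = (0 2 16 11)(3 15 9 6 5 10)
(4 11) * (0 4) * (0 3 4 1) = [1, 0, 2, 4, 11, 5, 6, 7, 8, 9, 10, 3] = (0 1)(3 4 11)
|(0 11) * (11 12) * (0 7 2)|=5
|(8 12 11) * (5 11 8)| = |(5 11)(8 12)| = 2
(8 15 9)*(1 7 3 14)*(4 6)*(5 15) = (1 7 3 14)(4 6)(5 15 9 8) = [0, 7, 2, 14, 6, 15, 4, 3, 5, 8, 10, 11, 12, 13, 1, 9]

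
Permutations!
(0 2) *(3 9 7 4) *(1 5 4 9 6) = [2, 5, 0, 6, 3, 4, 1, 9, 8, 7] = (0 2)(1 5 4 3 6)(7 9)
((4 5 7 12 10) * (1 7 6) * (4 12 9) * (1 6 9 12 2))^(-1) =(1 2 10 12 7)(4 9 5) =[0, 2, 10, 3, 9, 4, 6, 1, 8, 5, 12, 11, 7]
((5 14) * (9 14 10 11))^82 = (5 11 14 10 9) = [0, 1, 2, 3, 4, 11, 6, 7, 8, 5, 9, 14, 12, 13, 10]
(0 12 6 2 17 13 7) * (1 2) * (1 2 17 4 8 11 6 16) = (0 12 16 1 17 13 7)(2 4 8 11 6) = [12, 17, 4, 3, 8, 5, 2, 0, 11, 9, 10, 6, 16, 7, 14, 15, 1, 13]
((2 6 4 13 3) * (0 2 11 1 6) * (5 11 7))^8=[0, 1, 2, 3, 4, 5, 6, 7, 8, 9, 10, 11, 12, 13]=(13)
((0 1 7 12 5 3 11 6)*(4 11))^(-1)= (0 6 11 4 3 5 12 7 1)= [6, 0, 2, 5, 3, 12, 11, 1, 8, 9, 10, 4, 7]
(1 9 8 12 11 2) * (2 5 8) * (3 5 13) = (1 9 2)(3 5 8 12 11 13) = [0, 9, 1, 5, 4, 8, 6, 7, 12, 2, 10, 13, 11, 3]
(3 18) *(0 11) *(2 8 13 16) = (0 11)(2 8 13 16)(3 18) = [11, 1, 8, 18, 4, 5, 6, 7, 13, 9, 10, 0, 12, 16, 14, 15, 2, 17, 3]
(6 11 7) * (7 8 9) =[0, 1, 2, 3, 4, 5, 11, 6, 9, 7, 10, 8] =(6 11 8 9 7)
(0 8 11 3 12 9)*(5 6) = (0 8 11 3 12 9)(5 6) = [8, 1, 2, 12, 4, 6, 5, 7, 11, 0, 10, 3, 9]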